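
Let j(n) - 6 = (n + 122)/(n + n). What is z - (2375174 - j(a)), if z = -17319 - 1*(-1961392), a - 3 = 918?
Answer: -794075947/1842 ≈ -4.3109e+5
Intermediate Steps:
a = 921 (a = 3 + 918 = 921)
j(n) = 6 + (122 + n)/(2*n) (j(n) = 6 + (n + 122)/(n + n) = 6 + (122 + n)/((2*n)) = 6 + (122 + n)*(1/(2*n)) = 6 + (122 + n)/(2*n))
z = 1944073 (z = -17319 + 1961392 = 1944073)
z - (2375174 - j(a)) = 1944073 - (2375174 - (13/2 + 61/921)) = 1944073 - (2375174 - 1*12095/1842) = 1944073 - (2375174 - 12095/1842) = 1944073 - 1*4375058413/1842 = 1944073 - 4375058413/1842 = -794075947/1842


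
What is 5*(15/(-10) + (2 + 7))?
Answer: 75/2 ≈ 37.500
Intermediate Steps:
5*(15/(-10) + (2 + 7)) = 5*(15*(-1/10) + 9) = 5*(-3/2 + 9) = 5*(15/2) = 75/2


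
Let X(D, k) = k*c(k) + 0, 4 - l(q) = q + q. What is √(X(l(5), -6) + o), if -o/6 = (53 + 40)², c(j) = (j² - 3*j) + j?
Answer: 3*I*√5798 ≈ 228.43*I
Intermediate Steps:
l(q) = 4 - 2*q (l(q) = 4 - (q + q) = 4 - 2*q)
c(j) = j² - 2*j
X(D, k) = k²*(-2 + k) (X(D, k) = k*(k*(-2 + k)) + 0 = k²*(-2 + k) + 0 = k²*(-2 + k))
o = -51894 (o = -6*(53 + 40)² = -6*93² = -6*8649 = -51894)
√(X(l(5), -6) + o) = √((-6)²*(-2 - 6) - 51894) = √(36*(-8) - 51894) = √(-288 - 51894) = √(-52182) = 3*I*√5798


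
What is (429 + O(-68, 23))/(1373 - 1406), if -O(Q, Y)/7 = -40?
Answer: -709/33 ≈ -21.485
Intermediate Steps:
O(Q, Y) = 280 (O(Q, Y) = -7*(-40) = 280)
(429 + O(-68, 23))/(1373 - 1406) = (429 + 280)/(1373 - 1406) = 709/(-33) = 709*(-1/33) = -709/33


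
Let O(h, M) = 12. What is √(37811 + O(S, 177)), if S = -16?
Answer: √37823 ≈ 194.48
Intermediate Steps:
√(37811 + O(S, 177)) = √(37811 + 12) = √37823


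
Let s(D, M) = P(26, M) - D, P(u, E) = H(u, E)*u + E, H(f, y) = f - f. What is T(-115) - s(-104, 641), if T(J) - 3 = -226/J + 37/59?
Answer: -5016881/6785 ≈ -739.41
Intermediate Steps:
T(J) = 214/59 - 226/J (T(J) = 3 + (-226/J + 37/59) = 3 + (37/59 - 226/J) = 214/59 - 226/J)
H(f, y) = 0
P(u, E) = E (P(u, E) = 0*u + E = 0 + E = E)
s(D, M) = M - D
T(-115) - s(-104, 641) = (214/59 - 226/(-115)) - (641 - 1*(-104)) = (214/59 - 226*(-1/115)) - (641 + 104) = (214/59 + 226/115) - 1*745 = 37944/6785 - 745 = -5016881/6785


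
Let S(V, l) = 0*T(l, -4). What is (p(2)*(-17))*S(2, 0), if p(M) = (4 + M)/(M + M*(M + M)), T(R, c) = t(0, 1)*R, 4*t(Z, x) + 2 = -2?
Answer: 0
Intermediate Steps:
t(Z, x) = -1 (t(Z, x) = -1/2 + (1/4)*(-2) = -1/2 - 1/2 = -1)
T(R, c) = -R
S(V, l) = 0 (S(V, l) = 0*(-l) = 0)
p(M) = (4 + M)/(M + 2*M**2) (p(M) = (4 + M)/(M + M*(2*M)) = (4 + M)/(M + 2*M**2))
(p(2)*(-17))*S(2, 0) = (((4 + 2)/(2*(1 + 2*2)))*(-17))*0 = (((1/2)*6/(1 + 4))*(-17))*0 = (((1/2)*6/5)*(-17))*0 = (((1/2)*(1/5)*6)*(-17))*0 = ((3/5)*(-17))*0 = -51/5*0 = 0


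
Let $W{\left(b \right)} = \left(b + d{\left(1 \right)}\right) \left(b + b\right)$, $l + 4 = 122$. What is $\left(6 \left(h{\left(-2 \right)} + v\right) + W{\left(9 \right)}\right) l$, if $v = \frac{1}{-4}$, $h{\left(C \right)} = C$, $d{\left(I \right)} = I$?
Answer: $19647$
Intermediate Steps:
$v = - \frac{1}{4} \approx -0.25$
$l = 118$ ($l = -4 + 122 = 118$)
$W{\left(b \right)} = 2 b \left(1 + b\right)$ ($W{\left(b \right)} = \left(b + 1\right) \left(b + b\right) = \left(1 + b\right) 2 b = 2 b \left(1 + b\right)$)
$\left(6 \left(h{\left(-2 \right)} + v\right) + W{\left(9 \right)}\right) l = \left(6 \left(-2 - \frac{1}{4}\right) + 2 \cdot 9 \left(1 + 9\right)\right) 118 = \left(6 \left(- \frac{9}{4}\right) + 2 \cdot 9 \cdot 10\right) 118 = \left(- \frac{27}{2} + 180\right) 118 = \frac{333}{2} \cdot 118 = 19647$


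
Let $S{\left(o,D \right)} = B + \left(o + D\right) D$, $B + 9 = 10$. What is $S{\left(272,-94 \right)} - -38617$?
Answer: $21886$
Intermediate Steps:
$B = 1$ ($B = -9 + 10 = 1$)
$S{\left(o,D \right)} = 1 + D \left(D + o\right)$ ($S{\left(o,D \right)} = 1 + \left(o + D\right) D = 1 + \left(D + o\right) D = 1 + D \left(D + o\right)$)
$S{\left(272,-94 \right)} - -38617 = \left(1 + \left(-94\right)^{2} - 25568\right) - -38617 = \left(1 + 8836 - 25568\right) + 38617 = -16731 + 38617 = 21886$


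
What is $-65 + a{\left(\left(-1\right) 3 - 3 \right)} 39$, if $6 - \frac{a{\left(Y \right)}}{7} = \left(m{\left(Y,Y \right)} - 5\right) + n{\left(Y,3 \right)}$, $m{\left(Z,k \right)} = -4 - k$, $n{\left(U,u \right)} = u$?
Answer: $1573$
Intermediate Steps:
$a{\left(Y \right)} = 84 + 7 Y$ ($a{\left(Y \right)} = 42 - 7 \left(\left(\left(-4 - Y\right) - 5\right) + 3\right) = 42 - 7 \left(\left(-9 - Y\right) + 3\right) = 42 - 7 \left(-6 - Y\right) = 42 + \left(42 + 7 Y\right) = 84 + 7 Y$)
$-65 + a{\left(\left(-1\right) 3 - 3 \right)} 39 = -65 + \left(84 + 7 \left(\left(-1\right) 3 - 3\right)\right) 39 = -65 + \left(84 + 7 \left(-3 - 3\right)\right) 39 = -65 + \left(84 + 7 \left(-6\right)\right) 39 = -65 + \left(84 - 42\right) 39 = -65 + 42 \cdot 39 = -65 + 1638 = 1573$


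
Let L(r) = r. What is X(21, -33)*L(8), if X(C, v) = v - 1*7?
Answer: -320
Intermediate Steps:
X(C, v) = -7 + v (X(C, v) = v - 7 = -7 + v)
X(21, -33)*L(8) = (-7 - 33)*8 = -40*8 = -320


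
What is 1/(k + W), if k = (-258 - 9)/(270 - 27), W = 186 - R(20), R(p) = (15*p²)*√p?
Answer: -1213137/4723695689471 - 78732000*√5/4723695689471 ≈ -3.7526e-5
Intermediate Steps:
R(p) = 15*p^(5/2)
W = 186 - 12000*√5 (W = 186 - 15*20^(5/2) = 186 - 15*800*√5 = 186 - 12000*√5 ≈ -26647.)
k = -89/81 (k = -267/243 = -267*1/243 = -89/81 ≈ -1.0988)
1/(k + W) = 1/(-89/81 + (186 - 12000*√5)) = 1/(14977/81 - 12000*√5)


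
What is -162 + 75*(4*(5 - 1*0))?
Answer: 1338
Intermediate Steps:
-162 + 75*(4*(5 - 1*0)) = -162 + 75*(4*(5 + 0)) = -162 + 75*(4*5) = -162 + 75*20 = -162 + 1500 = 1338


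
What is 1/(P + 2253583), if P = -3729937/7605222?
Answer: 7605222/17138995280489 ≈ 4.4374e-7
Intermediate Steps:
P = -3729937/7605222 (P = -3729937*1/7605222 = -3729937/7605222 ≈ -0.49044)
1/(P + 2253583) = 1/(-3729937/7605222 + 2253583) = 1/(17138995280489/7605222) = 7605222/17138995280489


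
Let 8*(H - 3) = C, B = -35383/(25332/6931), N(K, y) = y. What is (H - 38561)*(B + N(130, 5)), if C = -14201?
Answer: 26363119357715/67552 ≈ 3.9026e+8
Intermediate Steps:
B = -245239573/25332 (B = -35383/(25332*(1/6931)) = -35383/25332/6931 = -35383*6931/25332 = -245239573/25332 ≈ -9681.0)
H = -14177/8 (H = 3 + (⅛)*(-14201) = 3 - 14201/8 = -14177/8 ≈ -1772.1)
(H - 38561)*(B + N(130, 5)) = (-14177/8 - 38561)*(-245239573/25332 + 5) = -322665/8*(-245112913/25332) = 26363119357715/67552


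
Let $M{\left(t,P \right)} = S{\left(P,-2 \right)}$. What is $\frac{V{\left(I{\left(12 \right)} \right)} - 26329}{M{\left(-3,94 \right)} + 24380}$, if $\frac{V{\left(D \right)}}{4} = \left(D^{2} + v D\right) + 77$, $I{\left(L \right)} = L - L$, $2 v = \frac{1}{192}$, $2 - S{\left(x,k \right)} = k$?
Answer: $- \frac{26021}{24384} \approx -1.0671$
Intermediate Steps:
$S{\left(x,k \right)} = 2 - k$
$v = \frac{1}{384}$ ($v = \frac{1}{2 \cdot 192} = \frac{1}{2} \cdot \frac{1}{192} = \frac{1}{384} \approx 0.0026042$)
$M{\left(t,P \right)} = 4$ ($M{\left(t,P \right)} = 2 - -2 = 2 + 2 = 4$)
$I{\left(L \right)} = 0$
$V{\left(D \right)} = 308 + 4 D^{2} + \frac{D}{96}$ ($V{\left(D \right)} = 4 \left(\left(D^{2} + \frac{D}{384}\right) + 77\right) = 4 \left(77 + D^{2} + \frac{D}{384}\right) = 308 + 4 D^{2} + \frac{D}{96}$)
$\frac{V{\left(I{\left(12 \right)} \right)} - 26329}{M{\left(-3,94 \right)} + 24380} = \frac{\left(308 + 4 \cdot 0^{2} + \frac{1}{96} \cdot 0\right) - 26329}{4 + 24380} = \frac{\left(308 + 4 \cdot 0 + 0\right) - 26329}{24384} = \left(\left(308 + 0 + 0\right) - 26329\right) \frac{1}{24384} = \left(308 - 26329\right) \frac{1}{24384} = \left(-26021\right) \frac{1}{24384} = - \frac{26021}{24384}$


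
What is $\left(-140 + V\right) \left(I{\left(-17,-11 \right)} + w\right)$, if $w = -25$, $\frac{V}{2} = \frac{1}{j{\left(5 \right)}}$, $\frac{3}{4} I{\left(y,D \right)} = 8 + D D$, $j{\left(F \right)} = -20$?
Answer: $- \frac{205947}{10} \approx -20595.0$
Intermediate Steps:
$I{\left(y,D \right)} = \frac{32}{3} + \frac{4 D^{2}}{3}$ ($I{\left(y,D \right)} = \frac{4 \left(8 + D D\right)}{3} = \frac{4 \left(8 + D^{2}\right)}{3} = \frac{32}{3} + \frac{4 D^{2}}{3}$)
$V = - \frac{1}{10}$ ($V = \frac{2}{-20} = 2 \left(- \frac{1}{20}\right) = - \frac{1}{10} \approx -0.1$)
$\left(-140 + V\right) \left(I{\left(-17,-11 \right)} + w\right) = \left(-140 - \frac{1}{10}\right) \left(\left(\frac{32}{3} + \frac{4 \left(-11\right)^{2}}{3}\right) - 25\right) = - \frac{1401 \left(\left(\frac{32}{3} + \frac{4}{3} \cdot 121\right) - 25\right)}{10} = - \frac{1401 \left(\left(\frac{32}{3} + \frac{484}{3}\right) - 25\right)}{10} = - \frac{1401 \left(172 - 25\right)}{10} = \left(- \frac{1401}{10}\right) 147 = - \frac{205947}{10}$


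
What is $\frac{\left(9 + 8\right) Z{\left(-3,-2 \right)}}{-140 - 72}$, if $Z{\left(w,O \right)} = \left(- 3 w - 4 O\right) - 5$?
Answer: $- \frac{51}{53} \approx -0.96226$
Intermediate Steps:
$Z{\left(w,O \right)} = -5 - 4 O - 3 w$ ($Z{\left(w,O \right)} = \left(- 4 O - 3 w\right) - 5 = -5 - 4 O - 3 w$)
$\frac{\left(9 + 8\right) Z{\left(-3,-2 \right)}}{-140 - 72} = \frac{\left(9 + 8\right) \left(-5 - -8 - -9\right)}{-140 - 72} = \frac{17 \left(-5 + 8 + 9\right)}{-212} = 17 \cdot 12 \left(- \frac{1}{212}\right) = 204 \left(- \frac{1}{212}\right) = - \frac{51}{53}$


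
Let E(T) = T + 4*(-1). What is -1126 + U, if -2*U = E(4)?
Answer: -1126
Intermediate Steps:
E(T) = -4 + T (E(T) = T - 4 = -4 + T)
U = 0 (U = -(-4 + 4)/2 = -½*0 = 0)
-1126 + U = -1126 + 0 = -1126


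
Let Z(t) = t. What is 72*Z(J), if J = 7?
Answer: 504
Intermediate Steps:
72*Z(J) = 72*7 = 504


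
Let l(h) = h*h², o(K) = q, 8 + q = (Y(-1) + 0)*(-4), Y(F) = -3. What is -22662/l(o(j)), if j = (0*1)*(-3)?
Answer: -11331/32 ≈ -354.09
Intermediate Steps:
q = 4 (q = -8 + (-3 + 0)*(-4) = -8 - 3*(-4) = -8 + 12 = 4)
j = 0 (j = 0*(-3) = 0)
o(K) = 4
l(h) = h³
-22662/l(o(j)) = -22662/(4³) = -22662/64 = -22662*1/64 = -11331/32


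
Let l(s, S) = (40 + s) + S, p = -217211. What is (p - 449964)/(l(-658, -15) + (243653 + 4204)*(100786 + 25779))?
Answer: -667175/31370020572 ≈ -2.1268e-5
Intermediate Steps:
l(s, S) = 40 + S + s
(p - 449964)/(l(-658, -15) + (243653 + 4204)*(100786 + 25779)) = (-217211 - 449964)/((40 - 15 - 658) + (243653 + 4204)*(100786 + 25779)) = -667175/(-633 + 247857*126565) = -667175/(-633 + 31370021205) = -667175/31370020572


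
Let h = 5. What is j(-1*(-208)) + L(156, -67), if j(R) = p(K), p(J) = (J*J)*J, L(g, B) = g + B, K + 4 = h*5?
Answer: 9350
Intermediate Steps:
K = 21 (K = -4 + 5*5 = -4 + 25 = 21)
L(g, B) = B + g
p(J) = J³ (p(J) = J²*J = J³)
j(R) = 9261 (j(R) = 21³ = 9261)
j(-1*(-208)) + L(156, -67) = 9261 + (-67 + 156) = 9261 + 89 = 9350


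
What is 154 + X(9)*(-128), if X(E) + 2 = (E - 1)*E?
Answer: -8806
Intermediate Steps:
X(E) = -2 + E*(-1 + E) (X(E) = -2 + (E - 1)*E = -2 + (-1 + E)*E = -2 + E*(-1 + E))
154 + X(9)*(-128) = 154 + (-2 + 9² - 1*9)*(-128) = 154 + (-2 + 81 - 9)*(-128) = 154 + 70*(-128) = 154 - 8960 = -8806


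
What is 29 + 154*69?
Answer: 10655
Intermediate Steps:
29 + 154*69 = 29 + 10626 = 10655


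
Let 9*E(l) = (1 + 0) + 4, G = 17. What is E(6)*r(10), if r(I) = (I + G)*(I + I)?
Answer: 300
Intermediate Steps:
E(l) = 5/9 (E(l) = ((1 + 0) + 4)/9 = (1 + 4)/9 = (⅑)*5 = 5/9)
r(I) = 2*I*(17 + I) (r(I) = (I + 17)*(I + I) = (17 + I)*(2*I) = 2*I*(17 + I))
E(6)*r(10) = 5*(2*10*(17 + 10))/9 = 5*(2*10*27)/9 = (5/9)*540 = 300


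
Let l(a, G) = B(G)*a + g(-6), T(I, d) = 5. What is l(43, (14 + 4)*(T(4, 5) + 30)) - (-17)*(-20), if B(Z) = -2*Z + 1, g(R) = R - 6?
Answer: -54489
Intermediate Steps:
g(R) = -6 + R
B(Z) = 1 - 2*Z
l(a, G) = -12 + a*(1 - 2*G) (l(a, G) = (1 - 2*G)*a + (-6 - 6) = a*(1 - 2*G) - 12 = -12 + a*(1 - 2*G))
l(43, (14 + 4)*(T(4, 5) + 30)) - (-17)*(-20) = (-12 + 43 - 2*(14 + 4)*(5 + 30)*43) - (-17)*(-20) = (-12 + 43 - 2*18*35*43) - 1*340 = (-12 + 43 - 2*630*43) - 340 = (-12 + 43 - 54180) - 340 = -54149 - 340 = -54489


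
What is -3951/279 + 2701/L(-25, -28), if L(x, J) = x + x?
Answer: -105681/1550 ≈ -68.181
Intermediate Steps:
L(x, J) = 2*x
-3951/279 + 2701/L(-25, -28) = -3951/279 + 2701/((2*(-25))) = -3951*1/279 + 2701/(-50) = -439/31 + 2701*(-1/50) = -439/31 - 2701/50 = -105681/1550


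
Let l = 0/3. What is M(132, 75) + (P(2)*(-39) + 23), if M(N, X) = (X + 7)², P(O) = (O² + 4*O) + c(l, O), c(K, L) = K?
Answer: 6279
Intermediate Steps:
l = 0 (l = 0*(⅓) = 0)
P(O) = O² + 4*O (P(O) = (O² + 4*O) + 0 = O² + 4*O)
M(N, X) = (7 + X)²
M(132, 75) + (P(2)*(-39) + 23) = (7 + 75)² + ((2*(4 + 2))*(-39) + 23) = 82² + ((2*6)*(-39) + 23) = 6724 + (12*(-39) + 23) = 6724 + (-468 + 23) = 6724 - 445 = 6279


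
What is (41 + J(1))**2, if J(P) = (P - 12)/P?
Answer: 900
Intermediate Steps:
J(P) = (-12 + P)/P
(41 + J(1))**2 = (41 + (-12 + 1)/1)**2 = (41 + 1*(-11))**2 = (41 - 11)**2 = 30**2 = 900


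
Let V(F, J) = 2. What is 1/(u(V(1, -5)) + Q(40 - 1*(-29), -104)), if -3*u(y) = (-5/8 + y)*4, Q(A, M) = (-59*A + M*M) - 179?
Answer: 6/39385 ≈ 0.00015234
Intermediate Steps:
Q(A, M) = -179 + M² - 59*A (Q(A, M) = (-59*A + M²) - 179 = (M² - 59*A) - 179 = -179 + M² - 59*A)
u(y) = ⅚ - 4*y/3 (u(y) = -(-5/8 + y)*4/3 = -(-5/2 + 4*y)/3 = ⅚ - 4*y/3)
1/(u(V(1, -5)) + Q(40 - 1*(-29), -104)) = 1/((⅚ - 4/3*2) + (-179 + (-104)² - 59*(40 - 1*(-29)))) = 1/((⅚ - 8/3) + (-179 + 10816 - 59*(40 + 29))) = 1/(-11/6 + (-179 + 10816 - 59*69)) = 1/(-11/6 + (-179 + 10816 - 4071)) = 1/(-11/6 + 6566) = 1/(39385/6) = 6/39385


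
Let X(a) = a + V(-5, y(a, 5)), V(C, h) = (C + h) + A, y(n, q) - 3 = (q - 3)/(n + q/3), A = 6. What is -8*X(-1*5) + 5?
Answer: 89/5 ≈ 17.800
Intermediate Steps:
y(n, q) = 3 + (-3 + q)/(n + q/3) (y(n, q) = 3 + (q - 3)/(n + q/3) = 3 + (-3 + q)/(n + q*(1/3)) = 3 + (-3 + q)/(n + q/3))
V(C, h) = 6 + C + h (V(C, h) = (C + h) + 6 = 6 + C + h)
X(a) = 1 + a + 3*(7 + 3*a)/(5 + 3*a) (X(a) = a + (6 - 5 + 3*(-3 + 2*5 + 3*a)/(5 + 3*a)) = a + (6 - 5 + 3*(-3 + 10 + 3*a)/(5 + 3*a)) = a + (6 - 5 + 3*(7 + 3*a)/(5 + 3*a)) = a + (1 + 3*(7 + 3*a)/(5 + 3*a)) = 1 + a + 3*(7 + 3*a)/(5 + 3*a))
-8*X(-1*5) + 5 = -8*(26 + 3*(-1*5)**2 + 17*(-1*5))/(5 + 3*(-1*5)) + 5 = -8*(26 + 3*(-5)**2 + 17*(-5))/(5 + 3*(-5)) + 5 = -8*(26 + 3*25 - 85)/(5 - 15) + 5 = -8*(26 + 75 - 85)/(-10) + 5 = -(-4)*16/5 + 5 = -8*(-8/5) + 5 = 64/5 + 5 = 89/5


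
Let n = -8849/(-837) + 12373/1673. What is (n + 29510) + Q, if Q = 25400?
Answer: 76915688488/1400301 ≈ 54928.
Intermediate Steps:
n = 25160578/1400301 (n = -8849*(-1/837) + 12373*(1/1673) = 8849/837 + 12373/1673 = 25160578/1400301 ≈ 17.968)
(n + 29510) + Q = (25160578/1400301 + 29510) + 25400 = 41348043088/1400301 + 25400 = 76915688488/1400301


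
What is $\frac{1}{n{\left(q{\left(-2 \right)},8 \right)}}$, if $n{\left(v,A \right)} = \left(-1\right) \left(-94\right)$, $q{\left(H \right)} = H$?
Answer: $\frac{1}{94} \approx 0.010638$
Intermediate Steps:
$n{\left(v,A \right)} = 94$
$\frac{1}{n{\left(q{\left(-2 \right)},8 \right)}} = \frac{1}{94}$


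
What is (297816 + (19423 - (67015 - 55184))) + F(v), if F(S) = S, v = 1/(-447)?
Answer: 136517375/447 ≈ 3.0541e+5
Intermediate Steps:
v = -1/447 ≈ -0.0022371
(297816 + (19423 - (67015 - 55184))) + F(v) = (297816 + (19423 - (67015 - 55184))) - 1/447 = (297816 + (19423 - 1*11831)) - 1/447 = (297816 + (19423 - 11831)) - 1/447 = (297816 + 7592) - 1/447 = 305408 - 1/447 = 136517375/447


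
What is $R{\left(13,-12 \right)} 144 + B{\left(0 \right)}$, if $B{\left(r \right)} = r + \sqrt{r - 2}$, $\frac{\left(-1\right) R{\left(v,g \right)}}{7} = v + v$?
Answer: $-26208 + i \sqrt{2} \approx -26208.0 + 1.4142 i$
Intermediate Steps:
$R{\left(v,g \right)} = - 14 v$ ($R{\left(v,g \right)} = - 7 \left(v + v\right) = - 7 \cdot 2 v = - 14 v$)
$B{\left(r \right)} = r + \sqrt{-2 + r}$ ($B{\left(r \right)} = r + \sqrt{r + \left(-4 + 2\right)} = r + \sqrt{r - 2} = r + \sqrt{-2 + r}$)
$R{\left(13,-12 \right)} 144 + B{\left(0 \right)} = \left(-14\right) 13 \cdot 144 + \left(0 + \sqrt{-2 + 0}\right) = \left(-182\right) 144 + \left(0 + \sqrt{-2}\right) = -26208 + \left(0 + i \sqrt{2}\right) = -26208 + i \sqrt{2}$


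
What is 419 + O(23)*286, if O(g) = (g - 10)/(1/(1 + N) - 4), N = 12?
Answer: -26965/51 ≈ -528.73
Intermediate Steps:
O(g) = 130/51 - 13*g/51 (O(g) = (g - 10)/(1/(1 + 12) - 4) = (-10 + g)/(1/13 - 4) = (-10 + g)/(-51/13) = (-10 + g)*(-13/51) = 130/51 - 13*g/51)
419 + O(23)*286 = 419 + (130/51 - 13/51*23)*286 = 419 + (130/51 - 299/51)*286 = 419 - 169/51*286 = 419 - 48334/51 = -26965/51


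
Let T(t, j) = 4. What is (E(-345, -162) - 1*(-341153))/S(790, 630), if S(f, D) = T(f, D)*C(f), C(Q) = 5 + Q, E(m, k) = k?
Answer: 340991/3180 ≈ 107.23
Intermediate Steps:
S(f, D) = 20 + 4*f (S(f, D) = 4*(5 + f) = 20 + 4*f)
(E(-345, -162) - 1*(-341153))/S(790, 630) = (-162 - 1*(-341153))/(20 + 4*790) = (-162 + 341153)/(20 + 3160) = 340991/3180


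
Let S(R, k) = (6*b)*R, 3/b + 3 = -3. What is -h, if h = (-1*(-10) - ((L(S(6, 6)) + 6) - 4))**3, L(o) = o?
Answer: -17576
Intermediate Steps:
b = -1/2 (b = 3/(-3 - 3) = 3/(-6) = 3*(-1/6) = -1/2 ≈ -0.50000)
S(R, k) = -3*R (S(R, k) = (6*(-1/2))*R = -3*R)
h = 17576 (h = (-1*(-10) - ((-3*6 + 6) - 4))**3 = (10 - ((-18 + 6) - 4))**3 = (10 - (-12 - 4))**3 = (10 - 1*(-16))**3 = (10 + 16)**3 = 26**3 = 17576)
-h = -1*17576 = -17576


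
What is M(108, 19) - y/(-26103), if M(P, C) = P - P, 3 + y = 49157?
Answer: 7022/3729 ≈ 1.8831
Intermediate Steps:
y = 49154 (y = -3 + 49157 = 49154)
M(P, C) = 0
M(108, 19) - y/(-26103) = 0 - 49154/(-26103) = 0 - 49154*(-1)/26103 = 0 - 1*(-7022/3729) = 0 + 7022/3729 = 7022/3729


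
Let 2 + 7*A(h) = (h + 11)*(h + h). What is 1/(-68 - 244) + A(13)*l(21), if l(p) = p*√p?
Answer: -1/312 + 1866*√21 ≈ 8551.1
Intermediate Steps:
l(p) = p^(3/2)
A(h) = -2/7 + 2*h*(11 + h)/7 (A(h) = -2/7 + ((h + 11)*(h + h))/7 = -2/7 + ((11 + h)*(2*h))/7 = -2/7 + (2*h*(11 + h))/7 = -2/7 + 2*h*(11 + h)/7)
1/(-68 - 244) + A(13)*l(21) = 1/(-68 - 244) + (-2/7 + (2/7)*13² + (22/7)*13)*21^(3/2) = 1/(-312) + (-2/7 + (2/7)*169 + 286/7)*(21*√21) = -1/312 + (-2/7 + 338/7 + 286/7)*(21*√21) = -1/312 + 622*(21*√21)/7 = -1/312 + 1866*√21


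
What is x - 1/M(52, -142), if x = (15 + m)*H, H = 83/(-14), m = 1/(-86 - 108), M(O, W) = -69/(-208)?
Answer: -17224771/187404 ≈ -91.912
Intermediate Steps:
M(O, W) = 69/208 (M(O, W) = -69*(-1/208) = 69/208)
m = -1/194 (m = 1/(-194) = -1/194 ≈ -0.0051546)
H = -83/14 (H = 83*(-1/14) = -83/14 ≈ -5.9286)
x = -241447/2716 (x = (15 - 1/194)*(-83/14) = (2909/194)*(-83/14) = -241447/2716 ≈ -88.898)
x - 1/M(52, -142) = -241447/2716 - 1/69/208 = -241447/2716 - 1*208/69 = -241447/2716 - 208/69 = -17224771/187404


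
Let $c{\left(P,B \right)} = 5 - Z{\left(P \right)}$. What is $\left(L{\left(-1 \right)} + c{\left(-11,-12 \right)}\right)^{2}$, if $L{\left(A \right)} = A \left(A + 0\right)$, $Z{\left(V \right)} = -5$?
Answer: $121$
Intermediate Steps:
$L{\left(A \right)} = A^{2}$ ($L{\left(A \right)} = A A = A^{2}$)
$c{\left(P,B \right)} = 10$ ($c{\left(P,B \right)} = 5 - -5 = 5 + 5 = 10$)
$\left(L{\left(-1 \right)} + c{\left(-11,-12 \right)}\right)^{2} = \left(\left(-1\right)^{2} + 10\right)^{2} = \left(1 + 10\right)^{2} = 11^{2} = 121$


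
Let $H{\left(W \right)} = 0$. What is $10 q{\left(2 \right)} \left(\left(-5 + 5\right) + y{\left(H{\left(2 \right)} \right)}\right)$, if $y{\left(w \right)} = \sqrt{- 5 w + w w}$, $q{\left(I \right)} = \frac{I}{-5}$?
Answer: $0$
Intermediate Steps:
$q{\left(I \right)} = - \frac{I}{5}$ ($q{\left(I \right)} = I \left(- \frac{1}{5}\right) = - \frac{I}{5}$)
$y{\left(w \right)} = \sqrt{w^{2} - 5 w}$ ($y{\left(w \right)} = \sqrt{- 5 w + w^{2}} = \sqrt{w^{2} - 5 w}$)
$10 q{\left(2 \right)} \left(\left(-5 + 5\right) + y{\left(H{\left(2 \right)} \right)}\right) = 10 \left(\left(- \frac{1}{5}\right) 2\right) \left(\left(-5 + 5\right) + \sqrt{0 \left(-5 + 0\right)}\right) = 10 \left(- \frac{2}{5}\right) \left(0 + \sqrt{0 \left(-5\right)}\right) = - 4 \left(0 + \sqrt{0}\right) = - 4 \left(0 + 0\right) = \left(-4\right) 0 = 0$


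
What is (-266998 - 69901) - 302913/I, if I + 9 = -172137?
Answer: -1487064419/4414 ≈ -3.3690e+5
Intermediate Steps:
I = -172146 (I = -9 - 172137 = -172146)
(-266998 - 69901) - 302913/I = (-266998 - 69901) - 302913/(-172146) = -336899 - 302913*(-1/172146) = -336899 + 7767/4414 = -1487064419/4414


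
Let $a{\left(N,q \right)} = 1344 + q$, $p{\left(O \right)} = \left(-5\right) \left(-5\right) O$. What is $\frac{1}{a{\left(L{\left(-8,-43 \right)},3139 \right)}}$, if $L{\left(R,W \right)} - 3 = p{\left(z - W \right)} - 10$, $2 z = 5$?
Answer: $\frac{1}{4483} \approx 0.00022306$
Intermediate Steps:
$z = \frac{5}{2}$ ($z = \frac{1}{2} \cdot 5 = \frac{5}{2} \approx 2.5$)
$p{\left(O \right)} = 25 O$
$L{\left(R,W \right)} = \frac{111}{2} - 25 W$ ($L{\left(R,W \right)} = 3 + \left(25 \left(\frac{5}{2} - W\right) - 10\right) = 3 - \left(- \frac{105}{2} + 25 W\right) = \frac{111}{2} - 25 W$)
$\frac{1}{a{\left(L{\left(-8,-43 \right)},3139 \right)}} = \frac{1}{1344 + 3139} = \frac{1}{4483}$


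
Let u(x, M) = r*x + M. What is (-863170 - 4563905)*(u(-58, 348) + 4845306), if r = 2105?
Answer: -25635136095300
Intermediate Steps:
u(x, M) = M + 2105*x (u(x, M) = 2105*x + M = M + 2105*x)
(-863170 - 4563905)*(u(-58, 348) + 4845306) = (-863170 - 4563905)*((348 + 2105*(-58)) + 4845306) = -5427075*((348 - 122090) + 4845306) = -5427075*(-121742 + 4845306) = -5427075*4723564 = -25635136095300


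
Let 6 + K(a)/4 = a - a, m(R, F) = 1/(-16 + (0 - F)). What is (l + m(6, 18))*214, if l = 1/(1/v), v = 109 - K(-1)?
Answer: 483747/17 ≈ 28456.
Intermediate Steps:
m(R, F) = 1/(-16 - F)
K(a) = -24 (K(a) = -24 + 4*(a - a) = -24 + 4*0 = -24 + 0 = -24)
v = 133 (v = 109 - 1*(-24) = 109 + 24 = 133)
l = 133 (l = 1/(1/133) = 133)
(l + m(6, 18))*214 = (133 - 1/(16 + 18))*214 = (133 - 1/34)*214 = (4521/34)*214 = 483747/17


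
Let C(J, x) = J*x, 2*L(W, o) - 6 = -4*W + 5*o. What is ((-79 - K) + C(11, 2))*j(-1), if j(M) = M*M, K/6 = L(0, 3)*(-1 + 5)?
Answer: -309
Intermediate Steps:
L(W, o) = 3 - 2*W + 5*o/2 (L(W, o) = 3 + (-4*W + 5*o)/2 = 3 + (-2*W + 5*o/2) = 3 - 2*W + 5*o/2)
K = 252 (K = 6*((3 - 2*0 + (5/2)*3)*(-1 + 5)) = 6*((3 + 0 + 15/2)*4) = 6*((21/2)*4) = 6*42 = 252)
j(M) = M**2
((-79 - K) + C(11, 2))*j(-1) = ((-79 - 1*252) + 11*2)*(-1)**2 = ((-79 - 252) + 22)*1 = (-331 + 22)*1 = -309*1 = -309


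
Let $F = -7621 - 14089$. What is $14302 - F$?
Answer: $36012$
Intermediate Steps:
$F = -21710$
$14302 - F = 14302 - -21710 = 14302 + 21710 = 36012$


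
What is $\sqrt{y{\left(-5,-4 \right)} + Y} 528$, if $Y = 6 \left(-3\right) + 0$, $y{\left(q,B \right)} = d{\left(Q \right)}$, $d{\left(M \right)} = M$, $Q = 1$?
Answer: $528 i \sqrt{17} \approx 2177.0 i$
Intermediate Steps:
$y{\left(q,B \right)} = 1$
$Y = -18$ ($Y = -18 + 0 = -18$)
$\sqrt{y{\left(-5,-4 \right)} + Y} 528 = \sqrt{1 - 18} \cdot 528 = \sqrt{-17} \cdot 528 = i \sqrt{17} \cdot 528 = 528 i \sqrt{17}$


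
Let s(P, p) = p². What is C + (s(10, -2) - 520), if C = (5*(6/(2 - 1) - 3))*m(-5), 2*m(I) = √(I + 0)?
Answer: -516 + 15*I*√5/2 ≈ -516.0 + 16.771*I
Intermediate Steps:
m(I) = √I/2 (m(I) = √(I + 0)/2 = √I/2)
C = 15*I*√5/2 (C = (5*(6/(2 - 1) - 3))*(√(-5)/2) = (5*(6/1 - 3))*((I*√5)/2) = (5*(1*6 - 3))*(I*√5/2) = (5*(6 - 3))*(I*√5/2) = (5*3)*(I*√5/2) = 15*(I*√5/2) = 15*I*√5/2 ≈ 16.771*I)
C + (s(10, -2) - 520) = 15*I*√5/2 + ((-2)² - 520) = 15*I*√5/2 + (4 - 520) = 15*I*√5/2 - 516 = -516 + 15*I*√5/2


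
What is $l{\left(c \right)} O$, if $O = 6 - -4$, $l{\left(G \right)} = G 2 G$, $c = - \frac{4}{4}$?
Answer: $20$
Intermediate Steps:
$c = -1$ ($c = \left(-4\right) \frac{1}{4} = -1$)
$l{\left(G \right)} = 2 G^{2}$ ($l{\left(G \right)} = 2 G G = 2 G^{2}$)
$O = 10$ ($O = 6 + 4 = 10$)
$l{\left(c \right)} O = 2 \left(-1\right)^{2} \cdot 10 = 2 \cdot 1 \cdot 10 = 2 \cdot 10 = 20$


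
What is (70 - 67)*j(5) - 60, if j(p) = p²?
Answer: 15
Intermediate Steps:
(70 - 67)*j(5) - 60 = (70 - 67)*5² - 60 = 3*25 - 60 = 75 - 60 = 15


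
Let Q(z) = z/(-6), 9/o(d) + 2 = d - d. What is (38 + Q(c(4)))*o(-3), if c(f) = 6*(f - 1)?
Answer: -315/2 ≈ -157.50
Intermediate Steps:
c(f) = -6 + 6*f (c(f) = 6*(-1 + f) = -6 + 6*f)
o(d) = -9/2 (o(d) = 9/(-2 + (d - d)) = 9/(-2 + 0) = 9/(-2) = 9*(-½) = -9/2)
Q(z) = -z/6 (Q(z) = z*(-⅙) = -z/6)
(38 + Q(c(4)))*o(-3) = (38 - (-6 + 6*4)/6)*(-9/2) = (38 - (-6 + 24)/6)*(-9/2) = (38 - ⅙*18)*(-9/2) = (38 - 3)*(-9/2) = 35*(-9/2) = -315/2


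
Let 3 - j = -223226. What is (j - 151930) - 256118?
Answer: -184819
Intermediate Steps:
j = 223229 (j = 3 - 1*(-223226) = 3 + 223226 = 223229)
(j - 151930) - 256118 = (223229 - 151930) - 256118 = 71299 - 256118 = -184819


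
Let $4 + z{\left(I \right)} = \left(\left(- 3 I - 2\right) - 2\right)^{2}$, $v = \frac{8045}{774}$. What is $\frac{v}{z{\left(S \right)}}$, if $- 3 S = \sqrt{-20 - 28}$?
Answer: $\frac{8045 i}{3096 \left(- 9 i + 8 \sqrt{3}\right)} \approx -0.085665 + 0.13189 i$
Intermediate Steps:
$S = - \frac{4 i \sqrt{3}}{3}$ ($S = - \frac{\sqrt{-20 - 28}}{3} = - \frac{\sqrt{-48}}{3} = - \frac{4 i \sqrt{3}}{3} \approx - 2.3094 i$)
$v = \frac{8045}{774}$ ($v = 8045 \cdot \frac{1}{774} = \frac{8045}{774} \approx 10.394$)
$z{\left(I \right)} = -4 + \left(-4 - 3 I\right)^{2}$ ($z{\left(I \right)} = -4 + \left(\left(- 3 I - 2\right) - 2\right)^{2} = -4 + \left(\left(-2 - 3 I\right) - 2\right)^{2} = -4 + \left(-4 - 3 I\right)^{2}$)
$\frac{v}{z{\left(S \right)}} = \frac{8045}{774 \left(-4 + \left(4 + 3 \left(- \frac{4 i \sqrt{3}}{3}\right)\right)^{2}\right)} = \frac{8045}{774 \left(-4 + \left(4 - 4 i \sqrt{3}\right)^{2}\right)}$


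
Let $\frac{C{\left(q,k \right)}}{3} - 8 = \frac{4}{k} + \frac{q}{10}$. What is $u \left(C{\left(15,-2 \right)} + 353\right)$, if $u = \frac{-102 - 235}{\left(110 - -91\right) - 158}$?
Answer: $- \frac{253087}{86} \approx -2942.9$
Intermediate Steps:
$C{\left(q,k \right)} = 24 + \frac{12}{k} + \frac{3 q}{10}$ ($C{\left(q,k \right)} = 24 + 3 \left(\frac{4}{k} + \frac{q}{10}\right) = 24 + \left(\frac{12}{k} + \frac{3 q}{10}\right) = 24 + \frac{12}{k} + \frac{3 q}{10}$)
$u = - \frac{337}{43}$ ($u = - \frac{337}{\left(110 + 91\right) - 158} = - \frac{337}{201 - 158} = - \frac{337}{43} \approx -7.8372$)
$u \left(C{\left(15,-2 \right)} + 353\right) = - \frac{337 \left(\left(24 + \frac{12}{-2} + \frac{3}{10} \cdot 15\right) + 353\right)}{43} = - \frac{337 \left(\left(24 + 12 \left(- \frac{1}{2}\right) + \frac{9}{2}\right) + 353\right)}{43} = - \frac{337 \left(\left(24 - 6 + \frac{9}{2}\right) + 353\right)}{43} = - \frac{337 \left(\frac{45}{2} + 353\right)}{43} = \left(- \frac{337}{43}\right) \frac{751}{2} = - \frac{253087}{86}$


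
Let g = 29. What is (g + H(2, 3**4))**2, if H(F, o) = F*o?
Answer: 36481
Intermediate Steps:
(g + H(2, 3**4))**2 = (29 + 2*3**4)**2 = (29 + 2*81)**2 = (29 + 162)**2 = 191**2 = 36481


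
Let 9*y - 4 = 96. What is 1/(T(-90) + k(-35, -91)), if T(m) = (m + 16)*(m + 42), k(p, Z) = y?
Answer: 9/32068 ≈ 0.00028065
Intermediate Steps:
y = 100/9 (y = 4/9 + (⅑)*96 = 4/9 + 32/3 = 100/9 ≈ 11.111)
k(p, Z) = 100/9
T(m) = (16 + m)*(42 + m)
1/(T(-90) + k(-35, -91)) = 1/((672 + (-90)² + 58*(-90)) + 100/9) = 1/((672 + 8100 - 5220) + 100/9) = 1/(3552 + 100/9) = 1/(32068/9) = 9/32068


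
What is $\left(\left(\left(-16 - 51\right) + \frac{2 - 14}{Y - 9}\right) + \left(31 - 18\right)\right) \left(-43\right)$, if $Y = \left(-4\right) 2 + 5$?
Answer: $2279$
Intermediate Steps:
$Y = -3$ ($Y = -8 + 5 = -3$)
$\left(\left(\left(-16 - 51\right) + \frac{2 - 14}{Y - 9}\right) + \left(31 - 18\right)\right) \left(-43\right) = \left(\left(\left(-16 - 51\right) + \frac{2 - 14}{-3 - 9}\right) + \left(31 - 18\right)\right) \left(-43\right) = \left(\left(-67 - \frac{12}{-12}\right) + 13\right) \left(-43\right) = \left(\left(-67 - -1\right) + 13\right) \left(-43\right) = \left(\left(-67 + 1\right) + 13\right) \left(-43\right) = \left(-66 + 13\right) \left(-43\right) = \left(-53\right) \left(-43\right) = 2279$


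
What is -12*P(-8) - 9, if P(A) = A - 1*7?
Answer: 171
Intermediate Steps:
P(A) = -7 + A (P(A) = A - 7 = -7 + A)
-12*P(-8) - 9 = -12*(-7 - 8) - 9 = -12*(-15) - 9 = 180 - 9 = 171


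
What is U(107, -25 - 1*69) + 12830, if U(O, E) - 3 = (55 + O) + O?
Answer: 13102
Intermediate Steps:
U(O, E) = 58 + 2*O (U(O, E) = 3 + ((55 + O) + O) = 3 + (55 + 2*O) = 58 + 2*O)
U(107, -25 - 1*69) + 12830 = (58 + 2*107) + 12830 = (58 + 214) + 12830 = 272 + 12830 = 13102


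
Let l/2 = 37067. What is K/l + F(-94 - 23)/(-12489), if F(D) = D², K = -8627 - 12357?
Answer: -212814917/154309921 ≈ -1.3791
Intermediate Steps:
K = -20984
l = 74134 (l = 2*37067 = 74134)
K/l + F(-94 - 23)/(-12489) = -20984/74134 + (-94 - 23)²/(-12489) = -20984*1/74134 + (-117)²*(-1/12489) = -10492/37067 + 13689*(-1/12489) = -10492/37067 - 4563/4163 = -212814917/154309921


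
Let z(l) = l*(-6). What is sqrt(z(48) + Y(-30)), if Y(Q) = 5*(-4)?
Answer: 2*I*sqrt(77) ≈ 17.55*I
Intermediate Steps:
z(l) = -6*l
Y(Q) = -20
sqrt(z(48) + Y(-30)) = sqrt(-6*48 - 20) = sqrt(-288 - 20) = sqrt(-308) = 2*I*sqrt(77)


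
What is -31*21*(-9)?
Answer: 5859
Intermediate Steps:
-31*21*(-9) = -651*(-9) = 5859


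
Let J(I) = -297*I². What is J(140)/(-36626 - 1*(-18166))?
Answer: 291060/923 ≈ 315.34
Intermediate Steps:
J(140)/(-36626 - 1*(-18166)) = (-297*140²)/(-36626 - 1*(-18166)) = (-297*19600)/(-36626 + 18166) = -5821200/(-18460) = -5821200*(-1/18460) = 291060/923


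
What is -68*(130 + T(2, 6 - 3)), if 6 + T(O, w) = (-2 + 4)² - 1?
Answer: -8636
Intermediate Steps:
T(O, w) = -3 (T(O, w) = -6 + ((-2 + 4)² - 1) = -6 + (2² - 1) = -6 + (4 - 1) = -6 + 3 = -3)
-68*(130 + T(2, 6 - 3)) = -68*(130 - 3) = -68*127 = -8636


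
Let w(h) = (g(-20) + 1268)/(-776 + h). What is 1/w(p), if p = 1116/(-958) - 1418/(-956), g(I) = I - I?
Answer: -177601625/290323816 ≈ -0.61174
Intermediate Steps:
g(I) = 0
p = 72887/228962 (p = 1116*(-1/958) - 1418*(-1/956) = -558/479 + 709/478 = 72887/228962 ≈ 0.31834)
w(h) = 1268/(-776 + h) (w(h) = (0 + 1268)/(-776 + h) = 1268/(-776 + h))
1/w(p) = 1/(1268/(-776 + 72887/228962)) = 1/(1268/(-177601625/228962)) = 1/(1268*(-228962/177601625)) = 1/(-290323816/177601625) = -177601625/290323816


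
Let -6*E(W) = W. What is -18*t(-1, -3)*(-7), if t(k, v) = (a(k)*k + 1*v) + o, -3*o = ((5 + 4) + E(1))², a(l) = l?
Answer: -21175/6 ≈ -3529.2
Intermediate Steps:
E(W) = -W/6
o = -2809/108 (o = -((5 + 4) - ⅙*1)²/3 = -(9 - ⅙)²/3 = -(53/6)²/3 = -⅓*2809/36 = -2809/108 ≈ -26.009)
t(k, v) = -2809/108 + v + k² (t(k, v) = (k*k + 1*v) - 2809/108 = (k² + v) - 2809/108 = (v + k²) - 2809/108 = -2809/108 + v + k²)
-18*t(-1, -3)*(-7) = -18*(-2809/108 - 3 + (-1)²)*(-7) = -18*(-2809/108 - 3 + 1)*(-7) = -18*(-3025/108)*(-7) = (3025/6)*(-7) = -21175/6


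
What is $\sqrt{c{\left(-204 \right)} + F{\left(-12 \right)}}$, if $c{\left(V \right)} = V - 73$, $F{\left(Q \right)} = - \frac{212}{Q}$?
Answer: $\frac{i \sqrt{2334}}{3} \approx 16.104 i$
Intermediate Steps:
$c{\left(V \right)} = -73 + V$
$\sqrt{c{\left(-204 \right)} + F{\left(-12 \right)}} = \sqrt{\left(-73 - 204\right) - \frac{212}{-12}} = \sqrt{-277 - - \frac{53}{3}} = \sqrt{-277 + \frac{53}{3}} = \sqrt{- \frac{778}{3}} = \frac{i \sqrt{2334}}{3}$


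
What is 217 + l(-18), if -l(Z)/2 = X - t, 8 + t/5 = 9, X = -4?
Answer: 235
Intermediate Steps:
t = 5 (t = -40 + 5*9 = -40 + 45 = 5)
l(Z) = 18 (l(Z) = -2*(-4 - 1*5) = -2*(-4 - 5) = -2*(-9) = 18)
217 + l(-18) = 217 + 18 = 235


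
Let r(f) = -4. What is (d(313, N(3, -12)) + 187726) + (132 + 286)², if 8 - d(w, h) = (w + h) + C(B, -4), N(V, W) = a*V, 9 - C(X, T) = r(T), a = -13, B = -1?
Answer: 362171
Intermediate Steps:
C(X, T) = 13 (C(X, T) = 9 - 1*(-4) = 9 + 4 = 13)
N(V, W) = -13*V
d(w, h) = -5 - h - w (d(w, h) = 8 - ((w + h) + 13) = 8 - ((h + w) + 13) = 8 - (13 + h + w) = 8 + (-13 - h - w) = -5 - h - w)
(d(313, N(3, -12)) + 187726) + (132 + 286)² = ((-5 - (-13)*3 - 1*313) + 187726) + (132 + 286)² = ((-5 - 1*(-39) - 313) + 187726) + 418² = ((-5 + 39 - 313) + 187726) + 174724 = (-279 + 187726) + 174724 = 187447 + 174724 = 362171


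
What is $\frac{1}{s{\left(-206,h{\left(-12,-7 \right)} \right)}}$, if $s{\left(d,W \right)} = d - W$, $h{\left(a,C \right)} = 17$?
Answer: $- \frac{1}{223} \approx -0.0044843$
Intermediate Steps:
$\frac{1}{s{\left(-206,h{\left(-12,-7 \right)} \right)}} = \frac{1}{-206 - 17} = \frac{1}{-223} = - \frac{1}{223}$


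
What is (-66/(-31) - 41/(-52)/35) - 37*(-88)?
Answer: 183824911/56420 ≈ 3258.2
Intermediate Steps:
(-66/(-31) - 41/(-52)/35) - 37*(-88) = (-66*(-1/31) - 41*(-1/52)*(1/35)) + 3256 = (66/31 + (41/52)*(1/35)) + 3256 = (66/31 + 41/1820) + 3256 = 121391/56420 + 3256 = 183824911/56420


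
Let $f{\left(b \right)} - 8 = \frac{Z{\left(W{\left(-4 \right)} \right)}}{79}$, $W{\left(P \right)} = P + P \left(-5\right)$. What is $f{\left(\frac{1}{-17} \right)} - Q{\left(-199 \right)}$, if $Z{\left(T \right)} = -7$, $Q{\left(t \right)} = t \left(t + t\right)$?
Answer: $- \frac{6256333}{79} \approx -79194.0$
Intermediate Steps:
$W{\left(P \right)} = - 4 P$ ($W{\left(P \right)} = P - 5 P = - 4 P$)
$Q{\left(t \right)} = 2 t^{2}$ ($Q{\left(t \right)} = t 2 t = 2 t^{2}$)
$f{\left(b \right)} = \frac{625}{79}$ ($f{\left(b \right)} = 8 - \frac{7}{79} = \frac{625}{79}$)
$f{\left(\frac{1}{-17} \right)} - Q{\left(-199 \right)} = \frac{625}{79} - 2 \left(-199\right)^{2} = \frac{625}{79} - 2 \cdot 39601 = \frac{625}{79} - 79202 = - \frac{6256333}{79}$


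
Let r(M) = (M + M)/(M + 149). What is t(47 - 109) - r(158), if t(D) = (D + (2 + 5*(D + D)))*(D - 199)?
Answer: 54486044/307 ≈ 1.7748e+5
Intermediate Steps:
t(D) = (-199 + D)*(2 + 11*D) (t(D) = (D + (2 + 5*(2*D)))*(-199 + D) = (D + (2 + 10*D))*(-199 + D) = (2 + 11*D)*(-199 + D) = (-199 + D)*(2 + 11*D))
r(M) = 2*M/(149 + M) (r(M) = (2*M)/(149 + M) = 2*M/(149 + M))
t(47 - 109) - r(158) = (-398 - 2187*(47 - 109) + 11*(47 - 109)**2) - 2*158/(149 + 158) = (-398 - 2187*(-62) + 11*(-62)**2) - 2*158/307 = (-398 + 135594 + 11*3844) - 2*158/307 = (-398 + 135594 + 42284) - 1*316/307 = 177480 - 316/307 = 54486044/307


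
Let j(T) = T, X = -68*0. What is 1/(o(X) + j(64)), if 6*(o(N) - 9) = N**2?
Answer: 1/73 ≈ 0.013699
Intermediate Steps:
X = 0
o(N) = 9 + N**2/6
1/(o(X) + j(64)) = 1/((9 + (1/6)*0**2) + 64) = 1/((9 + (1/6)*0) + 64) = 1/((9 + 0) + 64) = 1/(9 + 64) = 1/73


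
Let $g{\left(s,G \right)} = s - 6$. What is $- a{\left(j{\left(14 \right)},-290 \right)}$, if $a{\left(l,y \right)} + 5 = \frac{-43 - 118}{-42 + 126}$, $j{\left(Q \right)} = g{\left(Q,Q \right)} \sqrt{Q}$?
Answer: $\frac{83}{12} \approx 6.9167$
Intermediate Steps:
$g{\left(s,G \right)} = -6 + s$ ($g{\left(s,G \right)} = s - 6 = -6 + s$)
$j{\left(Q \right)} = \sqrt{Q} \left(-6 + Q\right)$ ($j{\left(Q \right)} = \left(-6 + Q\right) \sqrt{Q} = \sqrt{Q} \left(-6 + Q\right)$)
$a{\left(l,y \right)} = - \frac{83}{12}$ ($a{\left(l,y \right)} = -5 + \frac{-43 - 118}{-42 + 126} = -5 - \frac{161}{84} = -5 - \frac{23}{12} = - \frac{83}{12}$)
$- a{\left(j{\left(14 \right)},-290 \right)} = \left(-1\right) \left(- \frac{83}{12}\right) = \frac{83}{12}$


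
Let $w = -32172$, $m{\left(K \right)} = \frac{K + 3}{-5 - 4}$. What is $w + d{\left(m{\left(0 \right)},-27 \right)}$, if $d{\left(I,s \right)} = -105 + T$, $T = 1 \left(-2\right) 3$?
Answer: $-32283$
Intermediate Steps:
$m{\left(K \right)} = - \frac{1}{3} - \frac{K}{9}$ ($m{\left(K \right)} = \frac{3 + K}{-9} = \left(3 + K\right) \left(- \frac{1}{9}\right) = - \frac{1}{3} - \frac{K}{9}$)
$T = -6$ ($T = \left(-2\right) 3 = -6$)
$d{\left(I,s \right)} = -111$ ($d{\left(I,s \right)} = -105 - 6 = -111$)
$w + d{\left(m{\left(0 \right)},-27 \right)} = -32172 - 111 = -32283$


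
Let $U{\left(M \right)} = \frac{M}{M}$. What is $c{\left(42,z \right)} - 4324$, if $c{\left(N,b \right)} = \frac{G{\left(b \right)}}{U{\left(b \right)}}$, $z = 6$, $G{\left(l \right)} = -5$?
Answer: $-4329$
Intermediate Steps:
$U{\left(M \right)} = 1$
$c{\left(N,b \right)} = -5$ ($c{\left(N,b \right)} = - \frac{5}{1} = \left(-5\right) 1 = -5$)
$c{\left(42,z \right)} - 4324 = -5 - 4324 = -4329$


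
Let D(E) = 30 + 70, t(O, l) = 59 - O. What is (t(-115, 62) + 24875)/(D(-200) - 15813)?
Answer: -25049/15713 ≈ -1.5942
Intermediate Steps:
D(E) = 100
(t(-115, 62) + 24875)/(D(-200) - 15813) = ((59 - 1*(-115)) + 24875)/(100 - 15813) = ((59 + 115) + 24875)/(-15713) = (174 + 24875)*(-1/15713) = 25049*(-1/15713) = -25049/15713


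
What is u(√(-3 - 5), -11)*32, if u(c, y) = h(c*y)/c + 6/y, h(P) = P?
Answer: -4064/11 ≈ -369.45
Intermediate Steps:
u(c, y) = y + 6/y (u(c, y) = (c*y)/c + 6/y = y + 6/y)
u(√(-3 - 5), -11)*32 = (-11 + 6/(-11))*32 = (-11 + 6*(-1/11))*32 = (-11 - 6/11)*32 = -127/11*32 = -4064/11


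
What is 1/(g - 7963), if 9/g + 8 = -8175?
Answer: -8183/65161238 ≈ -0.00012558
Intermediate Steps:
g = -9/8183 (g = 9/(-8 - 8175) = 9/(-8183) = 9*(-1/8183) = -9/8183 ≈ -0.0010998)
1/(g - 7963) = 1/(-9/8183 - 7963) = 1/(-65161238/8183) = -8183/65161238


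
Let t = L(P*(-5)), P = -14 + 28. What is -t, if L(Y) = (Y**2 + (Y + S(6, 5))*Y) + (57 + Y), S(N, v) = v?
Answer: -9437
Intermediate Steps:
P = 14
L(Y) = 57 + Y + Y**2 + Y*(5 + Y) (L(Y) = (Y**2 + (Y + 5)*Y) + (57 + Y) = (Y**2 + (5 + Y)*Y) + (57 + Y) = (Y**2 + Y*(5 + Y)) + (57 + Y) = 57 + Y + Y**2 + Y*(5 + Y))
t = 9437 (t = 57 + 2*(14*(-5))**2 + 6*(14*(-5)) = 57 + 2*(-70)**2 + 6*(-70) = 57 + 2*4900 - 420 = 57 + 9800 - 420 = 9437)
-t = -1*9437 = -9437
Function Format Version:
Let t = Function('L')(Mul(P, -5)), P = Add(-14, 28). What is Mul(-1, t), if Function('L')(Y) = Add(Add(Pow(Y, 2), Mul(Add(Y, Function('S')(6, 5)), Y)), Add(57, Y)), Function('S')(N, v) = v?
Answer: -9437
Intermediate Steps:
P = 14
Function('L')(Y) = Add(57, Y, Pow(Y, 2), Mul(Y, Add(5, Y))) (Function('L')(Y) = Add(Add(Pow(Y, 2), Mul(Add(Y, 5), Y)), Add(57, Y)) = Add(Add(Pow(Y, 2), Mul(Add(5, Y), Y)), Add(57, Y)) = Add(Add(Pow(Y, 2), Mul(Y, Add(5, Y))), Add(57, Y)) = Add(57, Y, Pow(Y, 2), Mul(Y, Add(5, Y))))
t = 9437 (t = Add(57, Mul(2, Pow(Mul(14, -5), 2)), Mul(6, Mul(14, -5))) = Add(57, Mul(2, Pow(-70, 2)), Mul(6, -70)) = Add(57, Mul(2, 4900), -420) = Add(57, 9800, -420) = 9437)
Mul(-1, t) = Mul(-1, 9437) = -9437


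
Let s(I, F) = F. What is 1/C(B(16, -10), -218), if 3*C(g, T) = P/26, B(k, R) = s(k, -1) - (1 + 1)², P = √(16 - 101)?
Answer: -78*I*√85/85 ≈ -8.4603*I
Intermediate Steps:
P = I*√85 (P = √(-85) = I*√85 ≈ 9.2195*I)
B(k, R) = -5 (B(k, R) = -1 - (1 + 1)² = -1 - 1*2² = -1 - 1*4 = -1 - 4 = -5)
C(g, T) = I*√85/78 (C(g, T) = ((I*√85)/26)/3 = ((I*√85)*(1/26))/3 = (I*√85/26)/3 = I*√85/78)
1/C(B(16, -10), -218) = 1/(I*√85/78) = -78*I*√85/85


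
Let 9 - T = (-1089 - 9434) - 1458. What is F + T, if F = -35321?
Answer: -23331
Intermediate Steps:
T = 11990 (T = 9 - ((-1089 - 9434) - 1458) = 9 - (-10523 - 1458) = 9 - 1*(-11981) = 9 + 11981 = 11990)
F + T = -35321 + 11990 = -23331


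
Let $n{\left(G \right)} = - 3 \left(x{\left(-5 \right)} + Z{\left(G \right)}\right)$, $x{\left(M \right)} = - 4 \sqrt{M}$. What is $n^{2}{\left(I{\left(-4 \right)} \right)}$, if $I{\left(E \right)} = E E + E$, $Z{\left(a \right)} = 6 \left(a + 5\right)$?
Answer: $92916 - 7344 i \sqrt{5} \approx 92916.0 - 16422.0 i$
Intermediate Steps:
$Z{\left(a \right)} = 30 + 6 a$ ($Z{\left(a \right)} = 6 \left(5 + a\right) = 30 + 6 a$)
$I{\left(E \right)} = E + E^{2}$ ($I{\left(E \right)} = E^{2} + E = E + E^{2}$)
$n{\left(G \right)} = -90 - 18 G + 12 i \sqrt{5}$ ($n{\left(G \right)} = - 3 \left(- 4 \sqrt{-5} + \left(30 + 6 G\right)\right) = - 3 \left(- 4 i \sqrt{5} + \left(30 + 6 G\right)\right) = - 3 \left(30 + 6 G - 4 i \sqrt{5}\right) = -90 - 18 G + 12 i \sqrt{5}$)
$n^{2}{\left(I{\left(-4 \right)} \right)} = \left(-90 - 18 \left(- 4 \left(1 - 4\right)\right) + 12 i \sqrt{5}\right)^{2} = \left(-90 - 18 \left(\left(-4\right) \left(-3\right)\right) + 12 i \sqrt{5}\right)^{2} = \left(-90 - 216 + 12 i \sqrt{5}\right)^{2} = \left(-306 + 12 i \sqrt{5}\right)^{2}$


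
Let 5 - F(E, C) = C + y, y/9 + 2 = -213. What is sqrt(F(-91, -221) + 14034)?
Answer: sqrt(16195) ≈ 127.26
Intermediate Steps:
y = -1935 (y = -18 + 9*(-213) = -18 - 1917 = -1935)
F(E, C) = 1940 - C (F(E, C) = 5 - (C - 1935) = 5 - (-1935 + C) = 5 + (1935 - C) = 1940 - C)
sqrt(F(-91, -221) + 14034) = sqrt((1940 - 1*(-221)) + 14034) = sqrt((1940 + 221) + 14034) = sqrt(2161 + 14034) = sqrt(16195)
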